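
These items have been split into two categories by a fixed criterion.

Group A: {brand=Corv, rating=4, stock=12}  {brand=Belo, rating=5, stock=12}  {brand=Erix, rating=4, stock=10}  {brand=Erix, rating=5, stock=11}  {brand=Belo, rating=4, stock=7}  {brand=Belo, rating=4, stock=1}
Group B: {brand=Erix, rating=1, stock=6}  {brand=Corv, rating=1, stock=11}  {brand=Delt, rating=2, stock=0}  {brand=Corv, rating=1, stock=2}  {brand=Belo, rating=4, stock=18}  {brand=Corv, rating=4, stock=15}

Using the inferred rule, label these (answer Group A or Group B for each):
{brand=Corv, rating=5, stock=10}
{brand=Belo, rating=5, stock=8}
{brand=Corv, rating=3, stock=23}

Rule: rating ≥ 4 AND stock ≤ 12. This holds for each 'Group A' example and fails for each 'Group B' one.
{brand=Corv, rating=5, stock=10} → rating = 5, stock = 10 → Group A.
{brand=Belo, rating=5, stock=8} → rating = 5, stock = 8 → Group A.
{brand=Corv, rating=3, stock=23} → rating = 3, stock = 23 → Group B.

Group A, Group A, Group B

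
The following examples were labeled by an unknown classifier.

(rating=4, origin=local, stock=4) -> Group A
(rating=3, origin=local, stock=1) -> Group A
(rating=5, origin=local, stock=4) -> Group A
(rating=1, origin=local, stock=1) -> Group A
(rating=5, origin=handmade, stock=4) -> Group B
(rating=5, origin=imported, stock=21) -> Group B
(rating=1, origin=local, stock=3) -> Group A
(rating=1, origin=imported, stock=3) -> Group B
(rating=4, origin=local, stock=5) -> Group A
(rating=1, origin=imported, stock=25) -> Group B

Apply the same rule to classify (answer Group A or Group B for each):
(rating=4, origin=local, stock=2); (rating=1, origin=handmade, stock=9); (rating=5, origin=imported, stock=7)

Group A, Group B, Group B

Looking at the examples, the only property every 'Group A' case has and every 'Group B' case lacks is: origin is local.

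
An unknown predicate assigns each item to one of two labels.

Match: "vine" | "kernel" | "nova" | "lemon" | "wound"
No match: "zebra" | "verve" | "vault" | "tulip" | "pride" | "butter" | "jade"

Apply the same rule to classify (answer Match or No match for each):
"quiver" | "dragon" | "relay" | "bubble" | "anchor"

No match, Match, No match, No match, Match

Comparing the two groups points to one rule — contains 'n'.
No match: "quiver", since no 'n'.
Match: "dragon", since has 'n'.
No match: "relay", since no 'n'.
No match: "bubble", since no 'n'.
Match: "anchor", since has 'n'.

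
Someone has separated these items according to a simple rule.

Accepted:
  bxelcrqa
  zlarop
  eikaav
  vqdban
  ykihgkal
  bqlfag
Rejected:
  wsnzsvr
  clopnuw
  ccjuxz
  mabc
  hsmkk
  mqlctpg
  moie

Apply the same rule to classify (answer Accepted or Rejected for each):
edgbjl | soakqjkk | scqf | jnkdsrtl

Rejected, Accepted, Rejected, Rejected

The rule appears to be: length ≥ 5 AND contains 'a'.
Rejected: edgbjl, since length 6, no 'a'. Accepted: soakqjkk, since length 8, has 'a'. Rejected: scqf, since length 4, no 'a'. Rejected: jnkdsrtl, since length 8, no 'a'.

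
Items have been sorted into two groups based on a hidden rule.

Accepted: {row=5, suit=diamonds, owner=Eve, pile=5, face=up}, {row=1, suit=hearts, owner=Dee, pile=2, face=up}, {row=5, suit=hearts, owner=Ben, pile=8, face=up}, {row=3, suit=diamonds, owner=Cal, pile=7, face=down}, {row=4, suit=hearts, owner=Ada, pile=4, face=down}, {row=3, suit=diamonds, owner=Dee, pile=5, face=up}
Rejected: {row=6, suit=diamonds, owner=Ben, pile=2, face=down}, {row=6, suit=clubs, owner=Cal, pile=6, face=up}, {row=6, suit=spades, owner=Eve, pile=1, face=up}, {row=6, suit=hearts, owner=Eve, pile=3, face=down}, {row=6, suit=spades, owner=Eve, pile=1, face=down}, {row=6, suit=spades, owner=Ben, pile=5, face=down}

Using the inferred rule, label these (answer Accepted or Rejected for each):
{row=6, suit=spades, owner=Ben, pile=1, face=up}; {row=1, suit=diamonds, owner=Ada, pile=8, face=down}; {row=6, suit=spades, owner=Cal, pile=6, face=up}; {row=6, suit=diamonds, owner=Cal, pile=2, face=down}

Every 'Accepted' example satisfies: row ≤ 5. None of the 'Rejected' examples do.
{row=6, suit=spades, owner=Ben, pile=1, face=up}: Rejected (row = 6). {row=1, suit=diamonds, owner=Ada, pile=8, face=down}: Accepted (row = 1). {row=6, suit=spades, owner=Cal, pile=6, face=up}: Rejected (row = 6). {row=6, suit=diamonds, owner=Cal, pile=2, face=down}: Rejected (row = 6).

Rejected, Accepted, Rejected, Rejected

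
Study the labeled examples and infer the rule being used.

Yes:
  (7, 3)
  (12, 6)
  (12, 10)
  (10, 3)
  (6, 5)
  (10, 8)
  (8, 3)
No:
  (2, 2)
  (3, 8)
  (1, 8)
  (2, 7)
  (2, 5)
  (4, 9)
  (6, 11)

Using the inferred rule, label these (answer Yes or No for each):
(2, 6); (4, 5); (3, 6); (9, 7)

The classifier is using: first > second.
(2, 6): No (2 < 6). (4, 5): No (4 < 5). (3, 6): No (3 < 6). (9, 7): Yes (9 > 7).

No, No, No, Yes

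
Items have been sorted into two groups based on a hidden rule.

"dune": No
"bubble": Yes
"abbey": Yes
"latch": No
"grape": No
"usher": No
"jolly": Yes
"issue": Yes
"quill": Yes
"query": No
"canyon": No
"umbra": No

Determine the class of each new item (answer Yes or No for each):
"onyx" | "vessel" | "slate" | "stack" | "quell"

No, Yes, No, No, Yes

'Yes' ⟺ has a double letter.
"onyx" → no doubled letter → No.
"vessel" → 'ss' doubled → Yes.
"slate" → no doubled letter → No.
"stack" → no doubled letter → No.
"quell" → 'll' doubled → Yes.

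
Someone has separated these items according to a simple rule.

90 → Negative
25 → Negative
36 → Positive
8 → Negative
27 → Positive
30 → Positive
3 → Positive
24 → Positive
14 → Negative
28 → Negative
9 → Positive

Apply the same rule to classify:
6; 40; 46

The common property of the 'Positive' items is: multiple of 3 AND at most 36. No 'Negative' item has it.

Positive, Negative, Negative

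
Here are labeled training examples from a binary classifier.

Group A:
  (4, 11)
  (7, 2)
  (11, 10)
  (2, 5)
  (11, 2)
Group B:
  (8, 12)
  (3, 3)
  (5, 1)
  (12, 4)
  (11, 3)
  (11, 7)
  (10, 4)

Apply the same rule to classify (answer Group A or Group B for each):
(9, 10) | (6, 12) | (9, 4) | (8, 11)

Looking at the examples, the only property every 'Group A' case has and every 'Group B' case lacks is: sum is odd.
(9, 10): 9+10 = 19 — matches, so Group A. (6, 12): 6+12 = 18 — doesn't qualify, so Group B. (9, 4): 9+4 = 13 — matches, so Group A. (8, 11): 8+11 = 19 — matches, so Group A.

Group A, Group B, Group A, Group A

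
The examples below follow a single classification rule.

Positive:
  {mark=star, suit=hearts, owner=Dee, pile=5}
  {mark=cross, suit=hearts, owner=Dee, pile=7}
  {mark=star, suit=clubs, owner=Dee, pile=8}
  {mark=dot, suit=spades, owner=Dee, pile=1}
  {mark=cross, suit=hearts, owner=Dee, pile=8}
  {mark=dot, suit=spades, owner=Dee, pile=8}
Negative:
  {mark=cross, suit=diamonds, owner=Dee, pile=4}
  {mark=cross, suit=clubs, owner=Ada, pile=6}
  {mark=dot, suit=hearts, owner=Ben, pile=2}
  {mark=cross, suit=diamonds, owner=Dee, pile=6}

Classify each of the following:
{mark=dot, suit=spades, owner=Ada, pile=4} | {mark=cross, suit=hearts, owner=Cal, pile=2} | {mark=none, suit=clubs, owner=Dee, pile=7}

Negative, Negative, Positive

The rule appears to be: suit is not diamonds AND owner is Dee.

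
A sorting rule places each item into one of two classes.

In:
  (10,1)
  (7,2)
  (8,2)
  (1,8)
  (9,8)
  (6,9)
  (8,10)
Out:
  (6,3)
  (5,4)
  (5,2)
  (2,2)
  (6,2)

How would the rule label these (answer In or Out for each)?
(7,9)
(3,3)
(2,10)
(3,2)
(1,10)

In, Out, In, Out, In

The distinguishing property — max ≥ 7 — holds for all the 'In' cases and none of the 'Out' cases.
(7,9) — max 9, hence In. (3,3) — max 3, hence Out. (2,10) — max 10, hence In. (3,2) — max 3, hence Out. (1,10) — max 10, hence In.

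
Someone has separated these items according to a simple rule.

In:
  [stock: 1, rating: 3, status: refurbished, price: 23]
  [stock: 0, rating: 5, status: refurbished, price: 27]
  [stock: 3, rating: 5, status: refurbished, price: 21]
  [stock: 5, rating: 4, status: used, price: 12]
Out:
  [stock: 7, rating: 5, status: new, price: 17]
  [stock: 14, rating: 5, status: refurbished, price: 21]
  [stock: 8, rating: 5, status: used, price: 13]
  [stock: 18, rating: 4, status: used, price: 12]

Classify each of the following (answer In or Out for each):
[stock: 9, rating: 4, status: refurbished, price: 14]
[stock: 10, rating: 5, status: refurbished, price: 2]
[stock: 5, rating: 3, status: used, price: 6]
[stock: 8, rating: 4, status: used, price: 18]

Out, Out, In, Out

The common property of the 'In' items is: stock ≤ 5. No 'Out' item has it.
Out: [stock: 9, rating: 4, status: refurbished, price: 14], since stock = 9. Out: [stock: 10, rating: 5, status: refurbished, price: 2], since stock = 10. In: [stock: 5, rating: 3, status: used, price: 6], since stock = 5. Out: [stock: 8, rating: 4, status: used, price: 18], since stock = 8.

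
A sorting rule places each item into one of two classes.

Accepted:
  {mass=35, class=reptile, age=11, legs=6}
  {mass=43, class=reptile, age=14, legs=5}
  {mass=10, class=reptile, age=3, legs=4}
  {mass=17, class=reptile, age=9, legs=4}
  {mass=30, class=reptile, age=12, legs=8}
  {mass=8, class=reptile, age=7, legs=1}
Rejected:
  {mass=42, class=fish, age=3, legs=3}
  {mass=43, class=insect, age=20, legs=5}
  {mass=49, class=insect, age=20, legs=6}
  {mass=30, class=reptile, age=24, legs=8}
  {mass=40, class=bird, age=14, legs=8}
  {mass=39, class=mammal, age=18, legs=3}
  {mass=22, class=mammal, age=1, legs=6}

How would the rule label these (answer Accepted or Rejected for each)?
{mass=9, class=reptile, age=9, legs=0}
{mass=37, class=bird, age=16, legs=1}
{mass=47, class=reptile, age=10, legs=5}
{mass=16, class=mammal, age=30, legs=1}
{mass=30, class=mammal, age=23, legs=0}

Accepted, Rejected, Accepted, Rejected, Rejected

The simplest hypothesis consistent with all the labels is: class is reptile AND age ≤ 14.
{mass=9, class=reptile, age=9, legs=0} → class is reptile, age = 9 → Accepted. {mass=37, class=bird, age=16, legs=1} → class is bird, age = 16 → Rejected. {mass=47, class=reptile, age=10, legs=5} → class is reptile, age = 10 → Accepted. {mass=16, class=mammal, age=30, legs=1} → class is mammal, age = 30 → Rejected. {mass=30, class=mammal, age=23, legs=0} → class is mammal, age = 23 → Rejected.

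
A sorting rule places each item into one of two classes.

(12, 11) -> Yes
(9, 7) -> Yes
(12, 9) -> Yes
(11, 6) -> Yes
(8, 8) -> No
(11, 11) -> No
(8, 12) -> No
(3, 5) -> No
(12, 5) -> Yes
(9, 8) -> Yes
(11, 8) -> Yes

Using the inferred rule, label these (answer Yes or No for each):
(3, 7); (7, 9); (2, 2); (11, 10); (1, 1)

All 'Yes' examples share one property — first > second — and every 'No' example lacks it.
(3, 7): No (3 < 7).
(7, 9): No (7 < 9).
(2, 2): No (2 = 2).
(11, 10): Yes (11 > 10).
(1, 1): No (1 = 1).

No, No, No, Yes, No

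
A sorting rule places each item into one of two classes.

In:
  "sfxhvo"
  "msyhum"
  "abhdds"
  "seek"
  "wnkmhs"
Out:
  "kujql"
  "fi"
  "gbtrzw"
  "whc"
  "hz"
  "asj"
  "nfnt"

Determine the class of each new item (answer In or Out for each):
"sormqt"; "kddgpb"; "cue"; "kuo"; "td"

In, Out, Out, Out, Out

The pattern is that an item is 'In' exactly when: even length AND contains 's'.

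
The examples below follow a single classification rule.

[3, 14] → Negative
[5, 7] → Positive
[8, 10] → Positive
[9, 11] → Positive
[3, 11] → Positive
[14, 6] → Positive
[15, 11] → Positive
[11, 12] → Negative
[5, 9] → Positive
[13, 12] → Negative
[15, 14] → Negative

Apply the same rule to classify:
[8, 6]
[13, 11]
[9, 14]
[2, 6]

Positive, Positive, Negative, Positive

A rule that fits every label: sum is even — true of each 'Positive' example, false of each 'Negative' one.
[8, 6]: 8+6 = 14, matches → Positive.
[13, 11]: 13+11 = 24, matches → Positive.
[9, 14]: 9+14 = 23, does not pass → Negative.
[2, 6]: 2+6 = 8, matches → Positive.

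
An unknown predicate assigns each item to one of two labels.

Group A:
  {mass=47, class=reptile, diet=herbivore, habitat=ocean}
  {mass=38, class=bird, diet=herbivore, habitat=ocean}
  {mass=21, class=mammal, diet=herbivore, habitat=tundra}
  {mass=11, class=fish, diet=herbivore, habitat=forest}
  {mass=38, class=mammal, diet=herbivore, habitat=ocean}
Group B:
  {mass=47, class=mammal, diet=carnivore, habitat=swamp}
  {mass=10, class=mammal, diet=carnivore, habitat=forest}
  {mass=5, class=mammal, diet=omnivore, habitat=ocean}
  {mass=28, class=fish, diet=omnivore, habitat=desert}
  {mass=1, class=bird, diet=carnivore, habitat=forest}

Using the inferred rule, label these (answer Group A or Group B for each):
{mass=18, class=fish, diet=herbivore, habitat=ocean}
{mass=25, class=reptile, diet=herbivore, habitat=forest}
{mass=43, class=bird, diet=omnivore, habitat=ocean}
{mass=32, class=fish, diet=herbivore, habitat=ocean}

The pattern is that an item is 'Group A' exactly when: diet is herbivore.
{mass=18, class=fish, diet=herbivore, habitat=ocean} → diet is herbivore → Group A.
{mass=25, class=reptile, diet=herbivore, habitat=forest} → diet is herbivore → Group A.
{mass=43, class=bird, diet=omnivore, habitat=ocean} → diet is omnivore → Group B.
{mass=32, class=fish, diet=herbivore, habitat=ocean} → diet is herbivore → Group A.

Group A, Group A, Group B, Group A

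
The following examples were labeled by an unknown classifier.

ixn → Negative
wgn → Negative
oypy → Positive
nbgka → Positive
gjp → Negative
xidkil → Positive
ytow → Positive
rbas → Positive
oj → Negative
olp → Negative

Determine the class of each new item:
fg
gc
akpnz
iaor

The pattern is that an item is 'Positive' exactly when: length ≥ 4.
fg: length 2, doesn't match → Negative.
gc: length 2, doesn't match → Negative.
akpnz: length 5, satisfies this → Positive.
iaor: length 4, satisfies this → Positive.

Negative, Negative, Positive, Positive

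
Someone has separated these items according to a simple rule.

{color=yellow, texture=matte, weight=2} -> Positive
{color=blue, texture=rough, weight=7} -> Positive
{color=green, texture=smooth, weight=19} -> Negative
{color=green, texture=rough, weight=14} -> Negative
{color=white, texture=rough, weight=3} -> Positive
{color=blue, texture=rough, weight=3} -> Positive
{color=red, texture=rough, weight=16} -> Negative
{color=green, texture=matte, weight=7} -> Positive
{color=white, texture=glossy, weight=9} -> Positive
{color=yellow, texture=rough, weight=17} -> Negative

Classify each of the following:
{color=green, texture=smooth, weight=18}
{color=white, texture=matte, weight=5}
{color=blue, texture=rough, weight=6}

Negative, Positive, Positive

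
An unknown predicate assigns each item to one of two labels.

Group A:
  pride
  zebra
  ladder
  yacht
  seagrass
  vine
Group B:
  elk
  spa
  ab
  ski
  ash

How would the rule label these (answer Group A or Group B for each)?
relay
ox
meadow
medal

Group A, Group B, Group A, Group A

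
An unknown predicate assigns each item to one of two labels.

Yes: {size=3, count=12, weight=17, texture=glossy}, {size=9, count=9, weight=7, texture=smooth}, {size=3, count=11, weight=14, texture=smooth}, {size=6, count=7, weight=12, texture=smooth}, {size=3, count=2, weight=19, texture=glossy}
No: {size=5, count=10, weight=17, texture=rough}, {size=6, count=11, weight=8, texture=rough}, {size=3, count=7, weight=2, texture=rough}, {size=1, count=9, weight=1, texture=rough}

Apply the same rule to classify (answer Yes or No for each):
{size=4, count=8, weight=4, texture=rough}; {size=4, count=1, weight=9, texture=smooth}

The classifier is using: texture is not rough.
{size=4, count=8, weight=4, texture=rough} → texture is rough → No. {size=4, count=1, weight=9, texture=smooth} → texture is smooth → Yes.

No, Yes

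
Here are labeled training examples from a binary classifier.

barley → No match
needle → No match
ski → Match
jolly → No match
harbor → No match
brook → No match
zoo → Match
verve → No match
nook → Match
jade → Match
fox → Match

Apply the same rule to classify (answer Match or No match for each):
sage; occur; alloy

A rule that fits every label: length ≤ 4 — true of each 'Match' example, false of each 'No match' one.
sage: length 4 — checks out, so Match. occur: length 5 — lacks this property, so No match. alloy: length 5 — lacks this property, so No match.

Match, No match, No match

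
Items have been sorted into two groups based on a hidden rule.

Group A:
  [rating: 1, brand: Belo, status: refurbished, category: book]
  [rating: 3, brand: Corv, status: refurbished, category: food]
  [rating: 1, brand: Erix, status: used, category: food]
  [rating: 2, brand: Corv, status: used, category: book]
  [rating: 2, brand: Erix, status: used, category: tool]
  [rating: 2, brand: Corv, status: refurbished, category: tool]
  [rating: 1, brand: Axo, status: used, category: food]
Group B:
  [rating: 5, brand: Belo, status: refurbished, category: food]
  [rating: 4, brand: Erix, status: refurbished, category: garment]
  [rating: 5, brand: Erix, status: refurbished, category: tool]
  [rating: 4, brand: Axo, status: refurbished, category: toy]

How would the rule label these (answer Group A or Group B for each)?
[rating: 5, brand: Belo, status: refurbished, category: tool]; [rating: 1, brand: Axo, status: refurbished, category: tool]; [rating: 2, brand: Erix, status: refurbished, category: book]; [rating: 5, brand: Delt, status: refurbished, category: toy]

Group B, Group A, Group A, Group B

A rule that fits every label: rating ≤ 3 — true of each 'Group A' example, false of each 'Group B' one.
[rating: 5, brand: Belo, status: refurbished, category: tool]: rating = 5 — fails the rule, so Group B.
[rating: 1, brand: Axo, status: refurbished, category: tool]: rating = 1 — passes, so Group A.
[rating: 2, brand: Erix, status: refurbished, category: book]: rating = 2 — passes, so Group A.
[rating: 5, brand: Delt, status: refurbished, category: toy]: rating = 5 — fails the rule, so Group B.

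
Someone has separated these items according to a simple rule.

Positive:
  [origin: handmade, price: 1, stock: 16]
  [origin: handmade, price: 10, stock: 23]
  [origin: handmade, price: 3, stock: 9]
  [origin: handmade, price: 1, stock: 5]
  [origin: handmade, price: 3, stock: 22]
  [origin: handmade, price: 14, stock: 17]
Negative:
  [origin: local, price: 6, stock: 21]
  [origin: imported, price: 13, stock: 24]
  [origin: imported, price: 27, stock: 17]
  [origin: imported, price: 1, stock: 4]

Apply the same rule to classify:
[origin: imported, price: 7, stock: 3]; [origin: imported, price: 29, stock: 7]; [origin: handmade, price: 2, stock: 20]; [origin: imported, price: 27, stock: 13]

Negative, Negative, Positive, Negative

'Positive' ⟺ origin is handmade.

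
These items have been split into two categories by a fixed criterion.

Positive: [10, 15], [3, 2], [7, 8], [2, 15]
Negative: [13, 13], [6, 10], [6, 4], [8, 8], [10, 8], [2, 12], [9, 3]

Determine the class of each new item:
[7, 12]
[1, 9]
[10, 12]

The common property of the 'Positive' items is: sum is odd. No 'Negative' item has it.
[7, 12] → 7+12 = 19 → Positive. [1, 9] → 1+9 = 10 → Negative. [10, 12] → 10+12 = 22 → Negative.

Positive, Negative, Negative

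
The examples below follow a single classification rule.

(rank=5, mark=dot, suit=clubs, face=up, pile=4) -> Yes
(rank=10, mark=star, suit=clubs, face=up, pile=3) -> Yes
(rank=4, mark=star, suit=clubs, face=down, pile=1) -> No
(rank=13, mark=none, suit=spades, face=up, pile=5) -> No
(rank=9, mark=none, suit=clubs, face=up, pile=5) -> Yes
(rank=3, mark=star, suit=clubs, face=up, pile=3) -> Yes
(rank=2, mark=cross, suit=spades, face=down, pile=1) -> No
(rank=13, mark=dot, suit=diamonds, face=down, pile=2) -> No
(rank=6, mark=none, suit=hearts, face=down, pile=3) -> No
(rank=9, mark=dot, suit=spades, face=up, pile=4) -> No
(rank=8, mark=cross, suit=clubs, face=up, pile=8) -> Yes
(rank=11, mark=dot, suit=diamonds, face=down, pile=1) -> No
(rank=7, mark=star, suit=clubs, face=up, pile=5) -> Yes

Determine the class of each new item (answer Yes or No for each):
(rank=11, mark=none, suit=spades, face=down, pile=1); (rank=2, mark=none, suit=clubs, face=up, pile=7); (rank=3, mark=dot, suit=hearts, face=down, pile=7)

No, Yes, No

The pattern is that an item is 'Yes' exactly when: suit is clubs AND face is up.
(rank=11, mark=none, suit=spades, face=down, pile=1): suit is spades, face is down, does not satisfy this → No. (rank=2, mark=none, suit=clubs, face=up, pile=7): suit is clubs, face is up, checks out → Yes. (rank=3, mark=dot, suit=hearts, face=down, pile=7): suit is hearts, face is down, does not satisfy this → No.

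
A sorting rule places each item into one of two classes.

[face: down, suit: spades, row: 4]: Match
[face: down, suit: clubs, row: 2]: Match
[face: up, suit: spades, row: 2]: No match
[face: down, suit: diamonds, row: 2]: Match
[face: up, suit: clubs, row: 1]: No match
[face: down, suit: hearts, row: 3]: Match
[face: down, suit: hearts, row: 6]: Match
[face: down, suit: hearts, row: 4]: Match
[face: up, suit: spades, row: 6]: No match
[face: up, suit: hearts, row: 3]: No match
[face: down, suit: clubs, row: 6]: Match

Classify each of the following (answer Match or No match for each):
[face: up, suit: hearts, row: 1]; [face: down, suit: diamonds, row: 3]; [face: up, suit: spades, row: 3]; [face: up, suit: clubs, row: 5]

No match, Match, No match, No match

Every 'Match' example satisfies: face is down. None of the 'No match' examples do.
No match: [face: up, suit: hearts, row: 1], since face is up.
Match: [face: down, suit: diamonds, row: 3], since face is down.
No match: [face: up, suit: spades, row: 3], since face is up.
No match: [face: up, suit: clubs, row: 5], since face is up.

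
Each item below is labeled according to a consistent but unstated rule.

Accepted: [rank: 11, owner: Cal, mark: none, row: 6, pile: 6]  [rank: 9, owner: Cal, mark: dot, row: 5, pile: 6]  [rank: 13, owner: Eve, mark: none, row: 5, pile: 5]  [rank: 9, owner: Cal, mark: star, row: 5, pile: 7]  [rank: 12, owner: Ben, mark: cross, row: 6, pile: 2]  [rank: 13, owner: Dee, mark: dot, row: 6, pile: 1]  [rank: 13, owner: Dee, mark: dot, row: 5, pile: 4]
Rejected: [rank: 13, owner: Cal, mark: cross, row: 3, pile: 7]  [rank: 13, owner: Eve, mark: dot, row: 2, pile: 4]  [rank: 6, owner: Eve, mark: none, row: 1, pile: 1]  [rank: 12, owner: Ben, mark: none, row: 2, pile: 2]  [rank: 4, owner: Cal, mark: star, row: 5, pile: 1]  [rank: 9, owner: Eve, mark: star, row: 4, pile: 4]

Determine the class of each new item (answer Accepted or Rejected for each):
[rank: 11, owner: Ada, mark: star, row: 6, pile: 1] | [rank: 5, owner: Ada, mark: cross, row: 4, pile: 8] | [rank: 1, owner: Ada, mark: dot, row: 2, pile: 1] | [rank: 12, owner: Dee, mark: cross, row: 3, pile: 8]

Accepted, Rejected, Rejected, Rejected

Rule: rank ≥ 6 AND row ≥ 5. This holds for each 'Accepted' example and fails for each 'Rejected' one.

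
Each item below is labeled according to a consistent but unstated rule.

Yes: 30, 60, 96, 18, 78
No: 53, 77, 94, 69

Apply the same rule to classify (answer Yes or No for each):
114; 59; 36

Yes, No, Yes

The pattern is that an item is 'Yes' exactly when: multiple of 6.
114: Yes (114 = 6·19). 59: No (59 = 6·9 + 5). 36: Yes (36 = 6·6).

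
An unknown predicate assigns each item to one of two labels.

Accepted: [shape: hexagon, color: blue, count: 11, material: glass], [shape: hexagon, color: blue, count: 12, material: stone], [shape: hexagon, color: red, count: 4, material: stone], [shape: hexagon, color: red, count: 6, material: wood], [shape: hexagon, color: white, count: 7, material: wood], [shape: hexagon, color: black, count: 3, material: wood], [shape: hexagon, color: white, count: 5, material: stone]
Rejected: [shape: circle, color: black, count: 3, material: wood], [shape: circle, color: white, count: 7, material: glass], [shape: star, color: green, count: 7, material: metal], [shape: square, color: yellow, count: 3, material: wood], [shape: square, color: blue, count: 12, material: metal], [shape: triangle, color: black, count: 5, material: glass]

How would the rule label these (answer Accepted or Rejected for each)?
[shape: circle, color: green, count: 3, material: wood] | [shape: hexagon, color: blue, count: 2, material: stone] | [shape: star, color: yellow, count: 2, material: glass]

Rejected, Accepted, Rejected

The simplest hypothesis consistent with all the labels is: shape is hexagon.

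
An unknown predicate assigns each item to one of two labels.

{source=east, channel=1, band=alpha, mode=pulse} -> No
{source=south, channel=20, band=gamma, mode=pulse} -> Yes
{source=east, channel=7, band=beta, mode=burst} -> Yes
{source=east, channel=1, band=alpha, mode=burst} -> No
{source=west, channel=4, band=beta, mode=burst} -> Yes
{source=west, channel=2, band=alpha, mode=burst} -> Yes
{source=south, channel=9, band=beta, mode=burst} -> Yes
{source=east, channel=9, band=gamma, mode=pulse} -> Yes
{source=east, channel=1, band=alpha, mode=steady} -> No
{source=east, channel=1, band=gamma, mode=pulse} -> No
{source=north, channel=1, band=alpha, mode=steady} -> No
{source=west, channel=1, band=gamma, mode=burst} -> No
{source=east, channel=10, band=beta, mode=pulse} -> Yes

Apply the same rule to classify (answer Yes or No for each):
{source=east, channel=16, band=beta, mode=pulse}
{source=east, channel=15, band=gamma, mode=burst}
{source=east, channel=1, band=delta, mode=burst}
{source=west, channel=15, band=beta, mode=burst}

A rule that fits every label: channel ≥ 2 — true of each 'Yes' example, false of each 'No' one.
{source=east, channel=16, band=beta, mode=pulse}: Yes (channel = 16).
{source=east, channel=15, band=gamma, mode=burst}: Yes (channel = 15).
{source=east, channel=1, band=delta, mode=burst}: No (channel = 1).
{source=west, channel=15, band=beta, mode=burst}: Yes (channel = 15).

Yes, Yes, No, Yes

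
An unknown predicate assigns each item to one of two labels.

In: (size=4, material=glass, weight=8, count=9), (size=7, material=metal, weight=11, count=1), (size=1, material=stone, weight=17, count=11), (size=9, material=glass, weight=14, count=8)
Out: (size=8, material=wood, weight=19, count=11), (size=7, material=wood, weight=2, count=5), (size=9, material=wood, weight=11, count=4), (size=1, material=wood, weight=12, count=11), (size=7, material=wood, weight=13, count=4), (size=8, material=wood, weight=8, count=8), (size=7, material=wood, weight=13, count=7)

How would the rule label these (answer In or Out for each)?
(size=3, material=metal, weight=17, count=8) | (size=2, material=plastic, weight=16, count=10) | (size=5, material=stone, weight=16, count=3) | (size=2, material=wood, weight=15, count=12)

Looking at the examples, the only property every 'In' case has and every 'Out' case lacks is: material is not wood.
In: (size=3, material=metal, weight=17, count=8), since material is metal.
In: (size=2, material=plastic, weight=16, count=10), since material is plastic.
In: (size=5, material=stone, weight=16, count=3), since material is stone.
Out: (size=2, material=wood, weight=15, count=12), since material is wood.

In, In, In, Out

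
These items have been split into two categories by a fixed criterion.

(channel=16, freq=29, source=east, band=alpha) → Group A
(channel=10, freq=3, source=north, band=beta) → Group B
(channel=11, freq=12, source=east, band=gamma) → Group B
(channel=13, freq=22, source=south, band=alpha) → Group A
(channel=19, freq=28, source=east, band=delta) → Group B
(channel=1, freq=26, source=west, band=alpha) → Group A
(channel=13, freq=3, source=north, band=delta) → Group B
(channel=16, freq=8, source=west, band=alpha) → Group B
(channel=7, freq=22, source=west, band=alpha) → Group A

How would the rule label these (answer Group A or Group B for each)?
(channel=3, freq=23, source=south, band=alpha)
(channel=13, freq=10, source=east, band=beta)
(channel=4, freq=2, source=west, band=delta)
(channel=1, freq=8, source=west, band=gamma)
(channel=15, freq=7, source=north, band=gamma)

Rule: band is alpha AND freq ≥ 12. This holds for each 'Group A' example and fails for each 'Group B' one.
(channel=3, freq=23, source=south, band=alpha): Group A (band is alpha, freq = 23).
(channel=13, freq=10, source=east, band=beta): Group B (band is beta, freq = 10).
(channel=4, freq=2, source=west, band=delta): Group B (band is delta, freq = 2).
(channel=1, freq=8, source=west, band=gamma): Group B (band is gamma, freq = 8).
(channel=15, freq=7, source=north, band=gamma): Group B (band is gamma, freq = 7).

Group A, Group B, Group B, Group B, Group B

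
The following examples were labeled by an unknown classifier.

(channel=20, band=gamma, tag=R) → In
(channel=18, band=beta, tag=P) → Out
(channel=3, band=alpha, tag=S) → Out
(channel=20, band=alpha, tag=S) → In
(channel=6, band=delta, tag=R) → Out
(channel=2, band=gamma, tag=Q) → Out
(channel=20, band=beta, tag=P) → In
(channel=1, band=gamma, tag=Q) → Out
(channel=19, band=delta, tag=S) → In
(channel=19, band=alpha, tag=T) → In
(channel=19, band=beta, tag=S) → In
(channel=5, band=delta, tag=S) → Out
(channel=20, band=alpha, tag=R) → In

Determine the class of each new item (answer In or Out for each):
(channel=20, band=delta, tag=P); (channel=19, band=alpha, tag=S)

'In' ⟺ channel ≥ 19.
In: (channel=20, band=delta, tag=P), since channel = 20.
In: (channel=19, band=alpha, tag=S), since channel = 19.

In, In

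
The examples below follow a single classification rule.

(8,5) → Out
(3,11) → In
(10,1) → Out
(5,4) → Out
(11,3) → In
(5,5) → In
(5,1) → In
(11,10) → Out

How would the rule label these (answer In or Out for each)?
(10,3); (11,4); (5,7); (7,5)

Out, Out, In, In

The simplest hypothesis consistent with all the labels is: sum is even.
(10,3): 10+3 = 13, does not satisfy this → Out. (11,4): 11+4 = 15, does not satisfy this → Out. (5,7): 5+7 = 12, checks out → In. (7,5): 7+5 = 12, checks out → In.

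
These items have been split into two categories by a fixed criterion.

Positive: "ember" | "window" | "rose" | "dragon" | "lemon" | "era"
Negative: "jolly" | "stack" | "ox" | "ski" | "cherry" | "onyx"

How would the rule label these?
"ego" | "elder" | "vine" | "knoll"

Positive, Positive, Positive, Negative

Every 'Positive' example satisfies: has ≥ 2 vowels. None of the 'Negative' examples do.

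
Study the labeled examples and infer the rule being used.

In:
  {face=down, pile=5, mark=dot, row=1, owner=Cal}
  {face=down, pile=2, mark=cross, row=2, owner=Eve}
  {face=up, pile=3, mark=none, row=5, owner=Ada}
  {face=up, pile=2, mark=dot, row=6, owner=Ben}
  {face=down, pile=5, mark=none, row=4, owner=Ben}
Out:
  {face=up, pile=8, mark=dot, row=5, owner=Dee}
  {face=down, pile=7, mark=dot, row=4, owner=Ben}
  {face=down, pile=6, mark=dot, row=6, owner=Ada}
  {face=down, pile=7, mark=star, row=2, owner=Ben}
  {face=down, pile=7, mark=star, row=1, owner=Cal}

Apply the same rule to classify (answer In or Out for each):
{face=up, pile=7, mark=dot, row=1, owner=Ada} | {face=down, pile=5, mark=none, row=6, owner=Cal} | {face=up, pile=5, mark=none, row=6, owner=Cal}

The distinguishing property — pile ≤ 5 — holds for all the 'In' cases and none of the 'Out' cases.

Out, In, In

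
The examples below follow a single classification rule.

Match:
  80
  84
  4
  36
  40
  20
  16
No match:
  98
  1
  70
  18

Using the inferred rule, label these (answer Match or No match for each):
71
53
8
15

No match, No match, Match, No match

The common property of the 'Match' items is: multiple of 4. No 'No match' item has it.
71 — 71 = 4·17 + 3, hence No match. 53 — 53 = 4·13 + 1, hence No match. 8 — 8 = 4·2, hence Match. 15 — 15 = 4·3 + 3, hence No match.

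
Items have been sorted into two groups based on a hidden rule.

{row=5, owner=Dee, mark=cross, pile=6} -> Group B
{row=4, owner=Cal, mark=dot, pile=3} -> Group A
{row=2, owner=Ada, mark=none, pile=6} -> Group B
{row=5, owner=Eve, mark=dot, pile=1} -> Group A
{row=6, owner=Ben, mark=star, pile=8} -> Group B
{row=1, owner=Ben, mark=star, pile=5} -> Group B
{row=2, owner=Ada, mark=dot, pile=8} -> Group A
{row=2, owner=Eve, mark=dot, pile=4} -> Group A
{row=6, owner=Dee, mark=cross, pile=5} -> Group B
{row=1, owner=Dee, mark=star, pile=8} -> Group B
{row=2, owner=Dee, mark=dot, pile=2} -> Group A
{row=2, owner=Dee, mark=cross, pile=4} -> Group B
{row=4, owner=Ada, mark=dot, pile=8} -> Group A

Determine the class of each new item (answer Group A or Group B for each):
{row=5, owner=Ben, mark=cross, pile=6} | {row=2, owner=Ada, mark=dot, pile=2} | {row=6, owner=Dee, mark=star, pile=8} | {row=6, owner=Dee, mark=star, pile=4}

The classifier is using: mark is dot.
Group B: {row=5, owner=Ben, mark=cross, pile=6}, since mark is cross.
Group A: {row=2, owner=Ada, mark=dot, pile=2}, since mark is dot.
Group B: {row=6, owner=Dee, mark=star, pile=8}, since mark is star.
Group B: {row=6, owner=Dee, mark=star, pile=4}, since mark is star.

Group B, Group A, Group B, Group B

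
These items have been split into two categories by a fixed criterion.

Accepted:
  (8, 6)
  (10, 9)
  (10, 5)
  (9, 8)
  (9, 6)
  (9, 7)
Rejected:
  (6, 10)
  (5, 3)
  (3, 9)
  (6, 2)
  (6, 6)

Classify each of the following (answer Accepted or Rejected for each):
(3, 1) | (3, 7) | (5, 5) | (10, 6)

Rejected, Rejected, Rejected, Accepted

Every 'Accepted' example satisfies: first ≥ 7. None of the 'Rejected' examples do.
(3, 1): Rejected (first 3). (3, 7): Rejected (first 3). (5, 5): Rejected (first 5). (10, 6): Accepted (first 10).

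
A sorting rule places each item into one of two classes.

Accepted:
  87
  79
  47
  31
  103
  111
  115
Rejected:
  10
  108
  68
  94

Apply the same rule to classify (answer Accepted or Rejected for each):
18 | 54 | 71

Rejected, Rejected, Accepted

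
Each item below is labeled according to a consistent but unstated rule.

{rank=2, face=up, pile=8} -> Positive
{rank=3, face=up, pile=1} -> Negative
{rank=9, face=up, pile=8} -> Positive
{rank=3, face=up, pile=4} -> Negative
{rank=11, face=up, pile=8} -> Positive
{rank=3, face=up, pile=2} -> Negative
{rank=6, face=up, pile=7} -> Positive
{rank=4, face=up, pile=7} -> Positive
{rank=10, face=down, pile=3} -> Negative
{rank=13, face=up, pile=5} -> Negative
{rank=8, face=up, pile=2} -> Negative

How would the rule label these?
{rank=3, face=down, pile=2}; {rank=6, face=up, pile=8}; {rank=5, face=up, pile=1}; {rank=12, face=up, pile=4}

Negative, Positive, Negative, Negative

The distinguishing property — pile ≥ 7 — holds for all the 'Positive' cases and none of the 'Negative' cases.
{rank=3, face=down, pile=2}: Negative (pile = 2).
{rank=6, face=up, pile=8}: Positive (pile = 8).
{rank=5, face=up, pile=1}: Negative (pile = 1).
{rank=12, face=up, pile=4}: Negative (pile = 4).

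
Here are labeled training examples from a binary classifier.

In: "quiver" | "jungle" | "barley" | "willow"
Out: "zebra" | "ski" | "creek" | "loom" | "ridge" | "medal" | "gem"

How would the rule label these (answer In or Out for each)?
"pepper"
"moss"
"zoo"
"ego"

In, Out, Out, Out

The distinguishing property — length 6 — holds for all the 'In' cases and none of the 'Out' cases.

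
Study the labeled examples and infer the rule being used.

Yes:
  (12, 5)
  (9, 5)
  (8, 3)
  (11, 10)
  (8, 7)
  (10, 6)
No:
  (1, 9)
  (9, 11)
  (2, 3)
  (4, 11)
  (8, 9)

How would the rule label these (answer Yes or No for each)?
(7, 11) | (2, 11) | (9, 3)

The simplest hypothesis consistent with all the labels is: first > second.
(7, 11): 7 < 11, doesn't match → No.
(2, 11): 2 < 11, doesn't match → No.
(9, 3): 9 > 3, meets the rule → Yes.

No, No, Yes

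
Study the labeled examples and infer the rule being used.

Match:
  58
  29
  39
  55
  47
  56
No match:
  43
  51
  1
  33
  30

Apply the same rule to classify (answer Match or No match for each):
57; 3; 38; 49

A rule that fits every label: digit sum ≥ 8 — true of each 'Match' example, false of each 'No match' one.
57: digit sum 5+7 = 12, passes → Match. 3: digit sum 3, fails the rule → No match. 38: digit sum 3+8 = 11, passes → Match. 49: digit sum 4+9 = 13, passes → Match.

Match, No match, Match, Match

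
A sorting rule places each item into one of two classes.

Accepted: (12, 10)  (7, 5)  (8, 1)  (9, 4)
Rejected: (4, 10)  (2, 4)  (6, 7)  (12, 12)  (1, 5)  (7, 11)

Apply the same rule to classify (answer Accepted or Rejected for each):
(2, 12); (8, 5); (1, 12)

Rejected, Accepted, Rejected

The rule appears to be: first > second.
(2, 12): 2 < 12, does not fit → Rejected. (8, 5): 8 > 5, qualifies → Accepted. (1, 12): 1 < 12, does not fit → Rejected.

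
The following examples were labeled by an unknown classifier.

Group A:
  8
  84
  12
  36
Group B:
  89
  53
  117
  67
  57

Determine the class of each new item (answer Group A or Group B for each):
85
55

The classifier is using: even.

Group B, Group B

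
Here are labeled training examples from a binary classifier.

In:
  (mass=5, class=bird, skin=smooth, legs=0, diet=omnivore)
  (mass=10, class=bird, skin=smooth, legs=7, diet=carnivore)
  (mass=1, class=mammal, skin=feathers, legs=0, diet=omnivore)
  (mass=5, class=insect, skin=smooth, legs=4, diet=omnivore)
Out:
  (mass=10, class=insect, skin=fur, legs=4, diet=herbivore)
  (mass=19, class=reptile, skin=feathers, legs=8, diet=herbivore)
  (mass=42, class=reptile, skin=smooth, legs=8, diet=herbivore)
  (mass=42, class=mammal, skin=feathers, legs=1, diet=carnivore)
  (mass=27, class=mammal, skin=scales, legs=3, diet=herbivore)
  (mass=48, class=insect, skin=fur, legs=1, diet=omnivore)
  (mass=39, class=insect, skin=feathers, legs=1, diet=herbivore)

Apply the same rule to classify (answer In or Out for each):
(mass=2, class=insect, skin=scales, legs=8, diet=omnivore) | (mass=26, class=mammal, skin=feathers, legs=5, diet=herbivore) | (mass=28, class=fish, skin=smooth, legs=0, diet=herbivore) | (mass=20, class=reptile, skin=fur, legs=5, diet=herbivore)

The classifier is using: class is bird OR mass ≤ 5.
(mass=2, class=insect, skin=scales, legs=8, diet=omnivore): In (class is insect, mass = 2). (mass=26, class=mammal, skin=feathers, legs=5, diet=herbivore): Out (class is mammal, mass = 26). (mass=28, class=fish, skin=smooth, legs=0, diet=herbivore): Out (class is fish, mass = 28). (mass=20, class=reptile, skin=fur, legs=5, diet=herbivore): Out (class is reptile, mass = 20).

In, Out, Out, Out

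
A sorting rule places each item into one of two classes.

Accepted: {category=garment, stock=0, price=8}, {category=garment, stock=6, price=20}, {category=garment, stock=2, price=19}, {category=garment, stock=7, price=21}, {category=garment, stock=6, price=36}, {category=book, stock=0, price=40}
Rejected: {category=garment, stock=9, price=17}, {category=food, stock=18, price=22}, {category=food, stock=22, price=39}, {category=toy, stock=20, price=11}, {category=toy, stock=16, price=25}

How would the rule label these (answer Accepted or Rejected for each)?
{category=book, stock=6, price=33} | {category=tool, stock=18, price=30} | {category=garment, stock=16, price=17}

Every 'Accepted' example satisfies: stock ≤ 7. None of the 'Rejected' examples do.
{category=book, stock=6, price=33}: Accepted (stock = 6).
{category=tool, stock=18, price=30}: Rejected (stock = 18).
{category=garment, stock=16, price=17}: Rejected (stock = 16).

Accepted, Rejected, Rejected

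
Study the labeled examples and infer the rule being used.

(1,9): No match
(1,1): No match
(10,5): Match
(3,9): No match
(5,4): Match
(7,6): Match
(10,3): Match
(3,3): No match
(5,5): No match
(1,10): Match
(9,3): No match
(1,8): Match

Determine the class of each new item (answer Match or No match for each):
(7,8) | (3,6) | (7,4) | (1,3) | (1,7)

The common property of the 'Match' items is: sum is odd. No 'No match' item has it.
(7,8) → 7+8 = 15 → Match. (3,6) → 3+6 = 9 → Match. (7,4) → 7+4 = 11 → Match. (1,3) → 1+3 = 4 → No match. (1,7) → 1+7 = 8 → No match.

Match, Match, Match, No match, No match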